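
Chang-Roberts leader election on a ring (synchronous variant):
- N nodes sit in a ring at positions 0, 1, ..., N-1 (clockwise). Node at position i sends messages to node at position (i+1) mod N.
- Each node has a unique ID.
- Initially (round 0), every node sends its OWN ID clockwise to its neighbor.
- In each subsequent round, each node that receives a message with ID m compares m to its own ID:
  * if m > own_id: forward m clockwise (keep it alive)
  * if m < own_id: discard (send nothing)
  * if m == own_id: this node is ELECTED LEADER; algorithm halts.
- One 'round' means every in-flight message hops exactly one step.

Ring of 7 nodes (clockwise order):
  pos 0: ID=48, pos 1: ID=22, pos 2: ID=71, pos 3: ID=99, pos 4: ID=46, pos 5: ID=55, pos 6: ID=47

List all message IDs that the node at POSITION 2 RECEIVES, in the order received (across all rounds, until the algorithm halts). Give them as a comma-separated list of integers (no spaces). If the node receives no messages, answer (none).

Answer: 22,48,55,99

Derivation:
Round 1: pos1(id22) recv 48: fwd; pos2(id71) recv 22: drop; pos3(id99) recv 71: drop; pos4(id46) recv 99: fwd; pos5(id55) recv 46: drop; pos6(id47) recv 55: fwd; pos0(id48) recv 47: drop
Round 2: pos2(id71) recv 48: drop; pos5(id55) recv 99: fwd; pos0(id48) recv 55: fwd
Round 3: pos6(id47) recv 99: fwd; pos1(id22) recv 55: fwd
Round 4: pos0(id48) recv 99: fwd; pos2(id71) recv 55: drop
Round 5: pos1(id22) recv 99: fwd
Round 6: pos2(id71) recv 99: fwd
Round 7: pos3(id99) recv 99: ELECTED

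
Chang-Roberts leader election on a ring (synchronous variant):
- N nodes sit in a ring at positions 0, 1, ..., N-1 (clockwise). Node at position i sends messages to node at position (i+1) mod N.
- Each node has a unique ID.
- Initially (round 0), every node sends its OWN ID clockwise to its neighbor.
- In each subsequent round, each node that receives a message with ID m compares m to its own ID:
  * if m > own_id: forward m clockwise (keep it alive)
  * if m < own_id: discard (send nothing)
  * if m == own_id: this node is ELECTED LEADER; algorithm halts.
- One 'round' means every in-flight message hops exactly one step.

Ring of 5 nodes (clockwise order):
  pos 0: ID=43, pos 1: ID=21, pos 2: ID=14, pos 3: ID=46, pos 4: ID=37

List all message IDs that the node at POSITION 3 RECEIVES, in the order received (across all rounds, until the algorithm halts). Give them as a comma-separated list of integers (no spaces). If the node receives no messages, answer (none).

Answer: 14,21,43,46

Derivation:
Round 1: pos1(id21) recv 43: fwd; pos2(id14) recv 21: fwd; pos3(id46) recv 14: drop; pos4(id37) recv 46: fwd; pos0(id43) recv 37: drop
Round 2: pos2(id14) recv 43: fwd; pos3(id46) recv 21: drop; pos0(id43) recv 46: fwd
Round 3: pos3(id46) recv 43: drop; pos1(id21) recv 46: fwd
Round 4: pos2(id14) recv 46: fwd
Round 5: pos3(id46) recv 46: ELECTED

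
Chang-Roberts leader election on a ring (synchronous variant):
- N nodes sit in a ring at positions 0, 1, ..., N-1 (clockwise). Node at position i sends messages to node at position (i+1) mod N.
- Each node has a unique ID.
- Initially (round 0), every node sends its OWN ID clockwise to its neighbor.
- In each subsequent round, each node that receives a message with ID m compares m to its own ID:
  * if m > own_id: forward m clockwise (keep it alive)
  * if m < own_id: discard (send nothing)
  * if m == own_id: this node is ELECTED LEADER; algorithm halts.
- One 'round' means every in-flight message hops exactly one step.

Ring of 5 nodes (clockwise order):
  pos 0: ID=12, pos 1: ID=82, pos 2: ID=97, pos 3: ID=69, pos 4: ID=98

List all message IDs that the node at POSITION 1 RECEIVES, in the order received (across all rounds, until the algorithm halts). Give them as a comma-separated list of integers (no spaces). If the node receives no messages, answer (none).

Round 1: pos1(id82) recv 12: drop; pos2(id97) recv 82: drop; pos3(id69) recv 97: fwd; pos4(id98) recv 69: drop; pos0(id12) recv 98: fwd
Round 2: pos4(id98) recv 97: drop; pos1(id82) recv 98: fwd
Round 3: pos2(id97) recv 98: fwd
Round 4: pos3(id69) recv 98: fwd
Round 5: pos4(id98) recv 98: ELECTED

Answer: 12,98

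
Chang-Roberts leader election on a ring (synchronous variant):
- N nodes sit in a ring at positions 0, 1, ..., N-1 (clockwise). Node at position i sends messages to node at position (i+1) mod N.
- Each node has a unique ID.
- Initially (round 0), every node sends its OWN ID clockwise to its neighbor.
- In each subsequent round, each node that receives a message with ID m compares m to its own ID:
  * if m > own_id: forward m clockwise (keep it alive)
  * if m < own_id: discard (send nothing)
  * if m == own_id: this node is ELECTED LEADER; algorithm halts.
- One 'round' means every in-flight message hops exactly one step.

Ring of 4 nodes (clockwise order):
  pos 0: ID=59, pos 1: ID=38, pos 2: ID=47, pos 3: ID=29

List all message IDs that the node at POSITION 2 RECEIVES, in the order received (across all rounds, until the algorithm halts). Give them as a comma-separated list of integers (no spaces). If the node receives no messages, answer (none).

Round 1: pos1(id38) recv 59: fwd; pos2(id47) recv 38: drop; pos3(id29) recv 47: fwd; pos0(id59) recv 29: drop
Round 2: pos2(id47) recv 59: fwd; pos0(id59) recv 47: drop
Round 3: pos3(id29) recv 59: fwd
Round 4: pos0(id59) recv 59: ELECTED

Answer: 38,59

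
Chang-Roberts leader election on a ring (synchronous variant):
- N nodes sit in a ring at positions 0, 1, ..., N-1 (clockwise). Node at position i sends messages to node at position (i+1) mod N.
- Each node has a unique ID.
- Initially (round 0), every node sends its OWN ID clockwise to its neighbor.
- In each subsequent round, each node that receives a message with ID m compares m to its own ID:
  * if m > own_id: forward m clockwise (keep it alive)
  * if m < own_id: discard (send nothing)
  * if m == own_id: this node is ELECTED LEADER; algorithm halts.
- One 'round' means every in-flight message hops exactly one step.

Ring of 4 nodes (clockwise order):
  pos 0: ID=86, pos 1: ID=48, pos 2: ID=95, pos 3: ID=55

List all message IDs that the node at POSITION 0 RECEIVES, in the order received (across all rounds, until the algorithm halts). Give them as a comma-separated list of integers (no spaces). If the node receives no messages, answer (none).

Answer: 55,95

Derivation:
Round 1: pos1(id48) recv 86: fwd; pos2(id95) recv 48: drop; pos3(id55) recv 95: fwd; pos0(id86) recv 55: drop
Round 2: pos2(id95) recv 86: drop; pos0(id86) recv 95: fwd
Round 3: pos1(id48) recv 95: fwd
Round 4: pos2(id95) recv 95: ELECTED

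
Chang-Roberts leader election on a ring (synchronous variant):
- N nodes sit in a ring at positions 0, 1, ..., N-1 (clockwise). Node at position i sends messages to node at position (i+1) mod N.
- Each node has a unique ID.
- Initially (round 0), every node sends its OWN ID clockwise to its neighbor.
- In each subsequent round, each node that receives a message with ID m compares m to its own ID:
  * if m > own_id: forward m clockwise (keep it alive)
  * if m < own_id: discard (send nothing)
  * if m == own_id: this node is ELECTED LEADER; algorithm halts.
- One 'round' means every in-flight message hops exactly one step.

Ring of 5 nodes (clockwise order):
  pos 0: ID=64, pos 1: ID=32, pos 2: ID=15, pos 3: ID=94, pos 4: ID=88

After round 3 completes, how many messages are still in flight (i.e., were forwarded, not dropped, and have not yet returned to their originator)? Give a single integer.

Answer: 2

Derivation:
Round 1: pos1(id32) recv 64: fwd; pos2(id15) recv 32: fwd; pos3(id94) recv 15: drop; pos4(id88) recv 94: fwd; pos0(id64) recv 88: fwd
Round 2: pos2(id15) recv 64: fwd; pos3(id94) recv 32: drop; pos0(id64) recv 94: fwd; pos1(id32) recv 88: fwd
Round 3: pos3(id94) recv 64: drop; pos1(id32) recv 94: fwd; pos2(id15) recv 88: fwd
After round 3: 2 messages still in flight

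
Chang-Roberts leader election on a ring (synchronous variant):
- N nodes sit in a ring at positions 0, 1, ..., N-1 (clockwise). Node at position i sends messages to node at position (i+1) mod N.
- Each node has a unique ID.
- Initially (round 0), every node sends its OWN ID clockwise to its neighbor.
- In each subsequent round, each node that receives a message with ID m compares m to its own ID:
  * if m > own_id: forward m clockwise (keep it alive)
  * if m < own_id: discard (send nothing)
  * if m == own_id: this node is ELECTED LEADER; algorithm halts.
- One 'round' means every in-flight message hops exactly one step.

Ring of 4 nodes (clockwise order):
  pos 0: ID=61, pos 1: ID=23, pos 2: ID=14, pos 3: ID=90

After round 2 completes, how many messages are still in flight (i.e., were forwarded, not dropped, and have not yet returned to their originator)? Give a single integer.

Answer: 2

Derivation:
Round 1: pos1(id23) recv 61: fwd; pos2(id14) recv 23: fwd; pos3(id90) recv 14: drop; pos0(id61) recv 90: fwd
Round 2: pos2(id14) recv 61: fwd; pos3(id90) recv 23: drop; pos1(id23) recv 90: fwd
After round 2: 2 messages still in flight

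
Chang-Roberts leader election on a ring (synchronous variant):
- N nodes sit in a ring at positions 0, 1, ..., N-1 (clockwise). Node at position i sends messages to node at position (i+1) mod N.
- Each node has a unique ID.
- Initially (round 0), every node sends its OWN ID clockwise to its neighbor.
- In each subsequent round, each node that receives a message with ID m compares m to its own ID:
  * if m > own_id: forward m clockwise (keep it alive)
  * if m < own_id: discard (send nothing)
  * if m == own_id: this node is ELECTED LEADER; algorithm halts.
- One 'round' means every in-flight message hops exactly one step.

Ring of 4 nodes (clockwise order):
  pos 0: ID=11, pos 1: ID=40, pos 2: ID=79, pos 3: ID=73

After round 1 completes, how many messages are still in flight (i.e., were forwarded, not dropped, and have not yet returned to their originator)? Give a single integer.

Answer: 2

Derivation:
Round 1: pos1(id40) recv 11: drop; pos2(id79) recv 40: drop; pos3(id73) recv 79: fwd; pos0(id11) recv 73: fwd
After round 1: 2 messages still in flight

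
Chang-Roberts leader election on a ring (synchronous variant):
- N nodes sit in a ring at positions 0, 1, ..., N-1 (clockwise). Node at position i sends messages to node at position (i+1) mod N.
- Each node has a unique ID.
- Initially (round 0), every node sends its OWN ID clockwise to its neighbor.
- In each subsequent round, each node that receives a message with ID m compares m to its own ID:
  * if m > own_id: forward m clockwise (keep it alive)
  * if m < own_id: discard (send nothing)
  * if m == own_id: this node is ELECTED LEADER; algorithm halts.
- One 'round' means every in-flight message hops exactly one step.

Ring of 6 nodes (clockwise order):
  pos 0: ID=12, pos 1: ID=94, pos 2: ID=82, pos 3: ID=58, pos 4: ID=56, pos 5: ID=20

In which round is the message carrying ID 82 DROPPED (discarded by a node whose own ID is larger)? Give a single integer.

Answer: 5

Derivation:
Round 1: pos1(id94) recv 12: drop; pos2(id82) recv 94: fwd; pos3(id58) recv 82: fwd; pos4(id56) recv 58: fwd; pos5(id20) recv 56: fwd; pos0(id12) recv 20: fwd
Round 2: pos3(id58) recv 94: fwd; pos4(id56) recv 82: fwd; pos5(id20) recv 58: fwd; pos0(id12) recv 56: fwd; pos1(id94) recv 20: drop
Round 3: pos4(id56) recv 94: fwd; pos5(id20) recv 82: fwd; pos0(id12) recv 58: fwd; pos1(id94) recv 56: drop
Round 4: pos5(id20) recv 94: fwd; pos0(id12) recv 82: fwd; pos1(id94) recv 58: drop
Round 5: pos0(id12) recv 94: fwd; pos1(id94) recv 82: drop
Round 6: pos1(id94) recv 94: ELECTED
Message ID 82 originates at pos 2; dropped at pos 1 in round 5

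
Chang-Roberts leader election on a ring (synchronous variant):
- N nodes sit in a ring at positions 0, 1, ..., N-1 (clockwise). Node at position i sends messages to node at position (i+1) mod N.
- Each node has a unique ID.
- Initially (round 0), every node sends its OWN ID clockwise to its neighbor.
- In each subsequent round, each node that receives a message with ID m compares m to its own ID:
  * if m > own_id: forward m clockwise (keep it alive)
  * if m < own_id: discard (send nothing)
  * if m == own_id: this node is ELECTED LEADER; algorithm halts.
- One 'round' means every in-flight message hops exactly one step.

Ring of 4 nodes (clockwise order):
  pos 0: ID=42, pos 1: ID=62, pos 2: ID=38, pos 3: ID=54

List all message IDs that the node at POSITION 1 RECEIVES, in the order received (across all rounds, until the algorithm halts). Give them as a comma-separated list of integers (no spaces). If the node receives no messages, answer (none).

Round 1: pos1(id62) recv 42: drop; pos2(id38) recv 62: fwd; pos3(id54) recv 38: drop; pos0(id42) recv 54: fwd
Round 2: pos3(id54) recv 62: fwd; pos1(id62) recv 54: drop
Round 3: pos0(id42) recv 62: fwd
Round 4: pos1(id62) recv 62: ELECTED

Answer: 42,54,62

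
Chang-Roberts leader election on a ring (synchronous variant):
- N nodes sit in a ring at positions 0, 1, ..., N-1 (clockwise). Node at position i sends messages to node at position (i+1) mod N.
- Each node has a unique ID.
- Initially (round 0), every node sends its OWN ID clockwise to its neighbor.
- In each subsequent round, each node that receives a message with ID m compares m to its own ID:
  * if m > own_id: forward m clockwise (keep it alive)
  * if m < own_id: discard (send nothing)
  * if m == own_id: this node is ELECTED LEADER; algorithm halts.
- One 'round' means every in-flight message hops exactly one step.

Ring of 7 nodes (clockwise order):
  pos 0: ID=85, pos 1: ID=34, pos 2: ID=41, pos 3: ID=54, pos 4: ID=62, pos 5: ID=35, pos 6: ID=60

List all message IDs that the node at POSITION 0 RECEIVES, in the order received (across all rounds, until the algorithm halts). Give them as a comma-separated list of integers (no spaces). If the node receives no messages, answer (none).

Round 1: pos1(id34) recv 85: fwd; pos2(id41) recv 34: drop; pos3(id54) recv 41: drop; pos4(id62) recv 54: drop; pos5(id35) recv 62: fwd; pos6(id60) recv 35: drop; pos0(id85) recv 60: drop
Round 2: pos2(id41) recv 85: fwd; pos6(id60) recv 62: fwd
Round 3: pos3(id54) recv 85: fwd; pos0(id85) recv 62: drop
Round 4: pos4(id62) recv 85: fwd
Round 5: pos5(id35) recv 85: fwd
Round 6: pos6(id60) recv 85: fwd
Round 7: pos0(id85) recv 85: ELECTED

Answer: 60,62,85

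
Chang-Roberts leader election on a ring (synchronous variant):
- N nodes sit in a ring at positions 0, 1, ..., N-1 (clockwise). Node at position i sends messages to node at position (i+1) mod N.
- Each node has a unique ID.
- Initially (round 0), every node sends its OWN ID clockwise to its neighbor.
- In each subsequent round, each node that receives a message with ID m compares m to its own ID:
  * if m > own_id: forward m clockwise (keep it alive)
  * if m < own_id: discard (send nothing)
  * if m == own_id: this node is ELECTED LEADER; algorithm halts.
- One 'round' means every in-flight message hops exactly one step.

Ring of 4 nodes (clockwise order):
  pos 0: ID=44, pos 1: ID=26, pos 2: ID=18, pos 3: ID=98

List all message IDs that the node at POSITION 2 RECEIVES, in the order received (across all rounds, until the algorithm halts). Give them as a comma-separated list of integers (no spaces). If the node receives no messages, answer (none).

Round 1: pos1(id26) recv 44: fwd; pos2(id18) recv 26: fwd; pos3(id98) recv 18: drop; pos0(id44) recv 98: fwd
Round 2: pos2(id18) recv 44: fwd; pos3(id98) recv 26: drop; pos1(id26) recv 98: fwd
Round 3: pos3(id98) recv 44: drop; pos2(id18) recv 98: fwd
Round 4: pos3(id98) recv 98: ELECTED

Answer: 26,44,98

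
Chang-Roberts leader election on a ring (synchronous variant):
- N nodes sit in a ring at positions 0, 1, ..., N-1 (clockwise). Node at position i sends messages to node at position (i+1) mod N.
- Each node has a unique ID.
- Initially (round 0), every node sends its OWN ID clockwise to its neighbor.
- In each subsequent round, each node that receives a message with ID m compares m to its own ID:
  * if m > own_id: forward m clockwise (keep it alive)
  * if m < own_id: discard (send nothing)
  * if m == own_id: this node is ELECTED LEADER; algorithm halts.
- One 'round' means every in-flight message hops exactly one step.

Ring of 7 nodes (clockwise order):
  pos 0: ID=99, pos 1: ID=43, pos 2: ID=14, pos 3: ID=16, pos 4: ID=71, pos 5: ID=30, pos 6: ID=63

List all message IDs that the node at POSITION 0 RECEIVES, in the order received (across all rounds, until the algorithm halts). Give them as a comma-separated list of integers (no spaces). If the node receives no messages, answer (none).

Round 1: pos1(id43) recv 99: fwd; pos2(id14) recv 43: fwd; pos3(id16) recv 14: drop; pos4(id71) recv 16: drop; pos5(id30) recv 71: fwd; pos6(id63) recv 30: drop; pos0(id99) recv 63: drop
Round 2: pos2(id14) recv 99: fwd; pos3(id16) recv 43: fwd; pos6(id63) recv 71: fwd
Round 3: pos3(id16) recv 99: fwd; pos4(id71) recv 43: drop; pos0(id99) recv 71: drop
Round 4: pos4(id71) recv 99: fwd
Round 5: pos5(id30) recv 99: fwd
Round 6: pos6(id63) recv 99: fwd
Round 7: pos0(id99) recv 99: ELECTED

Answer: 63,71,99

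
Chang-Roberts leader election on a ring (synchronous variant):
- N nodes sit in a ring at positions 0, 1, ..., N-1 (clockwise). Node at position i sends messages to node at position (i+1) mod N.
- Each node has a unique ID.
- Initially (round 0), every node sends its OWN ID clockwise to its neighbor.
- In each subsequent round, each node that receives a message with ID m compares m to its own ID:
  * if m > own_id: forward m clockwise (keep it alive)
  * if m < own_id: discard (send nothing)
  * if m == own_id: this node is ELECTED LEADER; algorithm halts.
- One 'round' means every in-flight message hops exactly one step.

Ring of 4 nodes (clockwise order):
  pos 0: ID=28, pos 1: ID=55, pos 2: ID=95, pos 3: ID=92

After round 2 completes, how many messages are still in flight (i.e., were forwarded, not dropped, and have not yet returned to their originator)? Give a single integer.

Round 1: pos1(id55) recv 28: drop; pos2(id95) recv 55: drop; pos3(id92) recv 95: fwd; pos0(id28) recv 92: fwd
Round 2: pos0(id28) recv 95: fwd; pos1(id55) recv 92: fwd
After round 2: 2 messages still in flight

Answer: 2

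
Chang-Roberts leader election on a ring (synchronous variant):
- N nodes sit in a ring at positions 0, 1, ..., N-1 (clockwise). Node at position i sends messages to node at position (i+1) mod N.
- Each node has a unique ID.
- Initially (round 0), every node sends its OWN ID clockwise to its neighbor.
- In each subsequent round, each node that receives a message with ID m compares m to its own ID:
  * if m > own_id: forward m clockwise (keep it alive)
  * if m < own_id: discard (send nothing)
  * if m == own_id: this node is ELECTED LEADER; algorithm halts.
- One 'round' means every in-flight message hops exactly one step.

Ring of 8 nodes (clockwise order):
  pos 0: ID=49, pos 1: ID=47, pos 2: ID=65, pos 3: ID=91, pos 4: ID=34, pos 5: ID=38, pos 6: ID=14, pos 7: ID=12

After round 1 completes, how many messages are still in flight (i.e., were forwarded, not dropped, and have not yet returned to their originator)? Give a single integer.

Round 1: pos1(id47) recv 49: fwd; pos2(id65) recv 47: drop; pos3(id91) recv 65: drop; pos4(id34) recv 91: fwd; pos5(id38) recv 34: drop; pos6(id14) recv 38: fwd; pos7(id12) recv 14: fwd; pos0(id49) recv 12: drop
After round 1: 4 messages still in flight

Answer: 4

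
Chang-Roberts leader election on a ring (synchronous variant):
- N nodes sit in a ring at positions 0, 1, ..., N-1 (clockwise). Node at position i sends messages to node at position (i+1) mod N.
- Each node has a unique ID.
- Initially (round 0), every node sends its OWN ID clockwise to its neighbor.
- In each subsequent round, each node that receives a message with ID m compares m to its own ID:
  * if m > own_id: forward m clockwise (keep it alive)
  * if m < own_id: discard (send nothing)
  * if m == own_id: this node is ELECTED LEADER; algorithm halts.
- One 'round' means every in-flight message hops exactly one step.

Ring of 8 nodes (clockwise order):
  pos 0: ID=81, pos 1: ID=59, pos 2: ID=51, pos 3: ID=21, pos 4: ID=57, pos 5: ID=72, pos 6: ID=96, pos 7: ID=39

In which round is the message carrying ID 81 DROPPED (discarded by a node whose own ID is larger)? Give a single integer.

Round 1: pos1(id59) recv 81: fwd; pos2(id51) recv 59: fwd; pos3(id21) recv 51: fwd; pos4(id57) recv 21: drop; pos5(id72) recv 57: drop; pos6(id96) recv 72: drop; pos7(id39) recv 96: fwd; pos0(id81) recv 39: drop
Round 2: pos2(id51) recv 81: fwd; pos3(id21) recv 59: fwd; pos4(id57) recv 51: drop; pos0(id81) recv 96: fwd
Round 3: pos3(id21) recv 81: fwd; pos4(id57) recv 59: fwd; pos1(id59) recv 96: fwd
Round 4: pos4(id57) recv 81: fwd; pos5(id72) recv 59: drop; pos2(id51) recv 96: fwd
Round 5: pos5(id72) recv 81: fwd; pos3(id21) recv 96: fwd
Round 6: pos6(id96) recv 81: drop; pos4(id57) recv 96: fwd
Round 7: pos5(id72) recv 96: fwd
Round 8: pos6(id96) recv 96: ELECTED
Message ID 81 originates at pos 0; dropped at pos 6 in round 6

Answer: 6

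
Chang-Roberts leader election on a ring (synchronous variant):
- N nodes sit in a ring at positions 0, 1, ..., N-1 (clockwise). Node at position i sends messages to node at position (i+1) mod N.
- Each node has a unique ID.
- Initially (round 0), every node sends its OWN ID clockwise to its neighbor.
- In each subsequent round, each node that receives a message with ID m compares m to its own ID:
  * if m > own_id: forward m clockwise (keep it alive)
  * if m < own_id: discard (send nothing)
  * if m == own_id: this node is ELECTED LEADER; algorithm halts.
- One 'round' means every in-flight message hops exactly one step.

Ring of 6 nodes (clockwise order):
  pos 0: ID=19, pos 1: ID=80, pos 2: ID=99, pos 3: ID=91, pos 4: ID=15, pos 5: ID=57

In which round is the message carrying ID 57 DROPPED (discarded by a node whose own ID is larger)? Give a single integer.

Answer: 2

Derivation:
Round 1: pos1(id80) recv 19: drop; pos2(id99) recv 80: drop; pos3(id91) recv 99: fwd; pos4(id15) recv 91: fwd; pos5(id57) recv 15: drop; pos0(id19) recv 57: fwd
Round 2: pos4(id15) recv 99: fwd; pos5(id57) recv 91: fwd; pos1(id80) recv 57: drop
Round 3: pos5(id57) recv 99: fwd; pos0(id19) recv 91: fwd
Round 4: pos0(id19) recv 99: fwd; pos1(id80) recv 91: fwd
Round 5: pos1(id80) recv 99: fwd; pos2(id99) recv 91: drop
Round 6: pos2(id99) recv 99: ELECTED
Message ID 57 originates at pos 5; dropped at pos 1 in round 2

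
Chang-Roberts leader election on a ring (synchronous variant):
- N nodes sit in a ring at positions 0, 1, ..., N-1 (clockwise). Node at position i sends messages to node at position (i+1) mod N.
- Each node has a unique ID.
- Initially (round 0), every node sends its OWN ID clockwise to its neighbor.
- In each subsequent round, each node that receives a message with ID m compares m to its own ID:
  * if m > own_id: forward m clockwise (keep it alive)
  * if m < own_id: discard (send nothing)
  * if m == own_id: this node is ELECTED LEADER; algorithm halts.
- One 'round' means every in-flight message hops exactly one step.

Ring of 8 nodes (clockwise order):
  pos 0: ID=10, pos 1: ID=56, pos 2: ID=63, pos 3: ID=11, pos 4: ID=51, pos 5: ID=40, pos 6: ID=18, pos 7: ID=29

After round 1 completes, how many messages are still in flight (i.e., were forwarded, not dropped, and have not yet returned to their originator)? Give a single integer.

Answer: 4

Derivation:
Round 1: pos1(id56) recv 10: drop; pos2(id63) recv 56: drop; pos3(id11) recv 63: fwd; pos4(id51) recv 11: drop; pos5(id40) recv 51: fwd; pos6(id18) recv 40: fwd; pos7(id29) recv 18: drop; pos0(id10) recv 29: fwd
After round 1: 4 messages still in flight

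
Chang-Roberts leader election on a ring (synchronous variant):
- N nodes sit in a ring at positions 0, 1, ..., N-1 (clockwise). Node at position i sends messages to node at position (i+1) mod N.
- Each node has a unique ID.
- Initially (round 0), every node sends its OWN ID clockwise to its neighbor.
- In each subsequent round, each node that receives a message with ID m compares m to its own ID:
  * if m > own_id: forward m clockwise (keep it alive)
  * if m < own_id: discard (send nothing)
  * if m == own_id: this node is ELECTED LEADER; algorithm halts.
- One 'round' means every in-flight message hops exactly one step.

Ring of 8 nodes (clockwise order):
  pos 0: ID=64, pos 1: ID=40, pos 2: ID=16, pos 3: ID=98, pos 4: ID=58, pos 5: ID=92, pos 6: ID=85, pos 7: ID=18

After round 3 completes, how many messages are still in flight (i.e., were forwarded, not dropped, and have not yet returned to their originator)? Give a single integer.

Round 1: pos1(id40) recv 64: fwd; pos2(id16) recv 40: fwd; pos3(id98) recv 16: drop; pos4(id58) recv 98: fwd; pos5(id92) recv 58: drop; pos6(id85) recv 92: fwd; pos7(id18) recv 85: fwd; pos0(id64) recv 18: drop
Round 2: pos2(id16) recv 64: fwd; pos3(id98) recv 40: drop; pos5(id92) recv 98: fwd; pos7(id18) recv 92: fwd; pos0(id64) recv 85: fwd
Round 3: pos3(id98) recv 64: drop; pos6(id85) recv 98: fwd; pos0(id64) recv 92: fwd; pos1(id40) recv 85: fwd
After round 3: 3 messages still in flight

Answer: 3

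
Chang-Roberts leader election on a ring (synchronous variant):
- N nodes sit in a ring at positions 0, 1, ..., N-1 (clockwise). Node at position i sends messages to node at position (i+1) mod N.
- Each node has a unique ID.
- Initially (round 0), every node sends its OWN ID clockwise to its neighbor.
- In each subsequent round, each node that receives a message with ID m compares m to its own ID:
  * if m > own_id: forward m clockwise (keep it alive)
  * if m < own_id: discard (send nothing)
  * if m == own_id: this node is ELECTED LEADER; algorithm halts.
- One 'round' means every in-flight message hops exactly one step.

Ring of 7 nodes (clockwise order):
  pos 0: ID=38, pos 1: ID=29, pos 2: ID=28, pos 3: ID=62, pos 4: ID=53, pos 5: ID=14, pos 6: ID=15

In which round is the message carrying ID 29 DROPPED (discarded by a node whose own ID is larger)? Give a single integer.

Answer: 2

Derivation:
Round 1: pos1(id29) recv 38: fwd; pos2(id28) recv 29: fwd; pos3(id62) recv 28: drop; pos4(id53) recv 62: fwd; pos5(id14) recv 53: fwd; pos6(id15) recv 14: drop; pos0(id38) recv 15: drop
Round 2: pos2(id28) recv 38: fwd; pos3(id62) recv 29: drop; pos5(id14) recv 62: fwd; pos6(id15) recv 53: fwd
Round 3: pos3(id62) recv 38: drop; pos6(id15) recv 62: fwd; pos0(id38) recv 53: fwd
Round 4: pos0(id38) recv 62: fwd; pos1(id29) recv 53: fwd
Round 5: pos1(id29) recv 62: fwd; pos2(id28) recv 53: fwd
Round 6: pos2(id28) recv 62: fwd; pos3(id62) recv 53: drop
Round 7: pos3(id62) recv 62: ELECTED
Message ID 29 originates at pos 1; dropped at pos 3 in round 2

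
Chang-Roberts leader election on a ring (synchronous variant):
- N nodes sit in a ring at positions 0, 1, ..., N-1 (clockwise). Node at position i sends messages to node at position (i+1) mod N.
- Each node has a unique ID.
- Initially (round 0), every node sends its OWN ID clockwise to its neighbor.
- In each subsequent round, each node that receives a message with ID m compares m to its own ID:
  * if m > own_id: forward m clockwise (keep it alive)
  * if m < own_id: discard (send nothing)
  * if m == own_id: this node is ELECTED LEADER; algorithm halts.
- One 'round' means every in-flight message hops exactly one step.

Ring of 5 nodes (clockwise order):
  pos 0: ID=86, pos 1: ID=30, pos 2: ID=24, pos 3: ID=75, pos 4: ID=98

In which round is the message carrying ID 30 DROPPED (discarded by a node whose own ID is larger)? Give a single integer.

Round 1: pos1(id30) recv 86: fwd; pos2(id24) recv 30: fwd; pos3(id75) recv 24: drop; pos4(id98) recv 75: drop; pos0(id86) recv 98: fwd
Round 2: pos2(id24) recv 86: fwd; pos3(id75) recv 30: drop; pos1(id30) recv 98: fwd
Round 3: pos3(id75) recv 86: fwd; pos2(id24) recv 98: fwd
Round 4: pos4(id98) recv 86: drop; pos3(id75) recv 98: fwd
Round 5: pos4(id98) recv 98: ELECTED
Message ID 30 originates at pos 1; dropped at pos 3 in round 2

Answer: 2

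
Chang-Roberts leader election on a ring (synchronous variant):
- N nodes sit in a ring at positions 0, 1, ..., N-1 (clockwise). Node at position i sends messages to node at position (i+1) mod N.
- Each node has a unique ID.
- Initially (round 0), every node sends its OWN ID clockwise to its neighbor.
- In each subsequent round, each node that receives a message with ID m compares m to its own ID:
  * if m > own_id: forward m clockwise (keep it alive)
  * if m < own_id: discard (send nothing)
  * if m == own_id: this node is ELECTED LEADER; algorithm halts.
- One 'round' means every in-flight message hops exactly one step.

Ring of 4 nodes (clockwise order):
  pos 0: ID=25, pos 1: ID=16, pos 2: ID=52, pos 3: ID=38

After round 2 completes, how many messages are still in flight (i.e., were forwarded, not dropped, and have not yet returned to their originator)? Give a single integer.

Round 1: pos1(id16) recv 25: fwd; pos2(id52) recv 16: drop; pos3(id38) recv 52: fwd; pos0(id25) recv 38: fwd
Round 2: pos2(id52) recv 25: drop; pos0(id25) recv 52: fwd; pos1(id16) recv 38: fwd
After round 2: 2 messages still in flight

Answer: 2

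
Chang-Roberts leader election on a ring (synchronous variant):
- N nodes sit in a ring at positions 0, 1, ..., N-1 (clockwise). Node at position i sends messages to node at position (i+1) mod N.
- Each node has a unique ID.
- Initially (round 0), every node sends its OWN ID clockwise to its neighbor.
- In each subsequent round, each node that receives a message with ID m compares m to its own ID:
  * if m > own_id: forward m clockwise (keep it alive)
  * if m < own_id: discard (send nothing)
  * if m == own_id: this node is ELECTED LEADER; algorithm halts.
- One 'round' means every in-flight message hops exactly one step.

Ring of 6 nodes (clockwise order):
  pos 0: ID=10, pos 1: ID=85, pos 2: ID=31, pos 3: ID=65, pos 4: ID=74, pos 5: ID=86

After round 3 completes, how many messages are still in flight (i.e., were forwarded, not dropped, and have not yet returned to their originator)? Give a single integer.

Round 1: pos1(id85) recv 10: drop; pos2(id31) recv 85: fwd; pos3(id65) recv 31: drop; pos4(id74) recv 65: drop; pos5(id86) recv 74: drop; pos0(id10) recv 86: fwd
Round 2: pos3(id65) recv 85: fwd; pos1(id85) recv 86: fwd
Round 3: pos4(id74) recv 85: fwd; pos2(id31) recv 86: fwd
After round 3: 2 messages still in flight

Answer: 2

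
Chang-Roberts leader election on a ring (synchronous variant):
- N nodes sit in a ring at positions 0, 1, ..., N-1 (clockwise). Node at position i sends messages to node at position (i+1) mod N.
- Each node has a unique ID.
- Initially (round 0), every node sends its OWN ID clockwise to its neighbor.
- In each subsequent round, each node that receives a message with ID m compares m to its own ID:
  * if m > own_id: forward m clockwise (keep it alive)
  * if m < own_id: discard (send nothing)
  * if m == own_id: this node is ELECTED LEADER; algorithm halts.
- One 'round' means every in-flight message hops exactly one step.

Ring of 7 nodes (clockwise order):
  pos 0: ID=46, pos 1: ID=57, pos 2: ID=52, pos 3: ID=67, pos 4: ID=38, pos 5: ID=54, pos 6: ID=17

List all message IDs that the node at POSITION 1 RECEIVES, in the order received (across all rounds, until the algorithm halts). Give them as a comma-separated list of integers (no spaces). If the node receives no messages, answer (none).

Answer: 46,54,67

Derivation:
Round 1: pos1(id57) recv 46: drop; pos2(id52) recv 57: fwd; pos3(id67) recv 52: drop; pos4(id38) recv 67: fwd; pos5(id54) recv 38: drop; pos6(id17) recv 54: fwd; pos0(id46) recv 17: drop
Round 2: pos3(id67) recv 57: drop; pos5(id54) recv 67: fwd; pos0(id46) recv 54: fwd
Round 3: pos6(id17) recv 67: fwd; pos1(id57) recv 54: drop
Round 4: pos0(id46) recv 67: fwd
Round 5: pos1(id57) recv 67: fwd
Round 6: pos2(id52) recv 67: fwd
Round 7: pos3(id67) recv 67: ELECTED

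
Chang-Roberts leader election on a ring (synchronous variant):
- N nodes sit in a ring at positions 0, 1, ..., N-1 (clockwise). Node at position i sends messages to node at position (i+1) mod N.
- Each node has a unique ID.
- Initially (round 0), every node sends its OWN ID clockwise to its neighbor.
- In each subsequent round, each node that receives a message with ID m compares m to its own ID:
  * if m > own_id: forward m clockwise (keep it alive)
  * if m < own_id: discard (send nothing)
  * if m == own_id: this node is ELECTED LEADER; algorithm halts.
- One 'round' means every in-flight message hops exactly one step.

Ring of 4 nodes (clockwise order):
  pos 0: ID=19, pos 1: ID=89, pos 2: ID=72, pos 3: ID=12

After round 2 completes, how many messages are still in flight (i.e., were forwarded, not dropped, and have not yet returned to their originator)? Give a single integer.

Round 1: pos1(id89) recv 19: drop; pos2(id72) recv 89: fwd; pos3(id12) recv 72: fwd; pos0(id19) recv 12: drop
Round 2: pos3(id12) recv 89: fwd; pos0(id19) recv 72: fwd
After round 2: 2 messages still in flight

Answer: 2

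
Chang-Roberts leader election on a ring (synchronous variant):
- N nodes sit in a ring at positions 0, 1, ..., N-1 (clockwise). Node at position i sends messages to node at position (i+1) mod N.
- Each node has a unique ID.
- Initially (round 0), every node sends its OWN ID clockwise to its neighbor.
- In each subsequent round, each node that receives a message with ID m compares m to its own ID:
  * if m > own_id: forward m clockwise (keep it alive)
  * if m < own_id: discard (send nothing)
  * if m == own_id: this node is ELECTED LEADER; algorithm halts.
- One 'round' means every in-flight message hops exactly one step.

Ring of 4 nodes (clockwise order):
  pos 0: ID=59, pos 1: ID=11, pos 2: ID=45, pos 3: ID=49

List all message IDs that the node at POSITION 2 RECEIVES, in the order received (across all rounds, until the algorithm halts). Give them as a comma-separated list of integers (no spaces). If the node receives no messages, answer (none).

Answer: 11,59

Derivation:
Round 1: pos1(id11) recv 59: fwd; pos2(id45) recv 11: drop; pos3(id49) recv 45: drop; pos0(id59) recv 49: drop
Round 2: pos2(id45) recv 59: fwd
Round 3: pos3(id49) recv 59: fwd
Round 4: pos0(id59) recv 59: ELECTED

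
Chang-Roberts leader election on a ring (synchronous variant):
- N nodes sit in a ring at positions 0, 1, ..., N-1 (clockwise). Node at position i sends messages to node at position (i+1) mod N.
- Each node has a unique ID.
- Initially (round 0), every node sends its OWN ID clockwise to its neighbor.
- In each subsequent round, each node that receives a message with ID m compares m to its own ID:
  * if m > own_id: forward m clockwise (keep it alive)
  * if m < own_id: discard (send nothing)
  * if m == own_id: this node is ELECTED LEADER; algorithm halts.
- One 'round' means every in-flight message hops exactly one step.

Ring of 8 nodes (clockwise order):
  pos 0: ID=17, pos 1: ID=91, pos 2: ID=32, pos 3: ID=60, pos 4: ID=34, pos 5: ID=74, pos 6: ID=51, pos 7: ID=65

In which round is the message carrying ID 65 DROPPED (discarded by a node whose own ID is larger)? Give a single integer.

Round 1: pos1(id91) recv 17: drop; pos2(id32) recv 91: fwd; pos3(id60) recv 32: drop; pos4(id34) recv 60: fwd; pos5(id74) recv 34: drop; pos6(id51) recv 74: fwd; pos7(id65) recv 51: drop; pos0(id17) recv 65: fwd
Round 2: pos3(id60) recv 91: fwd; pos5(id74) recv 60: drop; pos7(id65) recv 74: fwd; pos1(id91) recv 65: drop
Round 3: pos4(id34) recv 91: fwd; pos0(id17) recv 74: fwd
Round 4: pos5(id74) recv 91: fwd; pos1(id91) recv 74: drop
Round 5: pos6(id51) recv 91: fwd
Round 6: pos7(id65) recv 91: fwd
Round 7: pos0(id17) recv 91: fwd
Round 8: pos1(id91) recv 91: ELECTED
Message ID 65 originates at pos 7; dropped at pos 1 in round 2

Answer: 2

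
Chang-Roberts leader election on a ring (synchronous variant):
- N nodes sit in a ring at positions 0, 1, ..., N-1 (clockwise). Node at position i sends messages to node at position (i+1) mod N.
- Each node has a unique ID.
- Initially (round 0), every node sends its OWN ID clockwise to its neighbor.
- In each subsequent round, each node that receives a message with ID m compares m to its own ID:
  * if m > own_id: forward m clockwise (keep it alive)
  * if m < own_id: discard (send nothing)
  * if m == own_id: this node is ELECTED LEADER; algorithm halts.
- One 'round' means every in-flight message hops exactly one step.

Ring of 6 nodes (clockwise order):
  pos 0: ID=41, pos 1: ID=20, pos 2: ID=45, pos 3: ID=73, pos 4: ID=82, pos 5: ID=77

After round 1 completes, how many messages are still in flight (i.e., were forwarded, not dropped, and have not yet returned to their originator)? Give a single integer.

Round 1: pos1(id20) recv 41: fwd; pos2(id45) recv 20: drop; pos3(id73) recv 45: drop; pos4(id82) recv 73: drop; pos5(id77) recv 82: fwd; pos0(id41) recv 77: fwd
After round 1: 3 messages still in flight

Answer: 3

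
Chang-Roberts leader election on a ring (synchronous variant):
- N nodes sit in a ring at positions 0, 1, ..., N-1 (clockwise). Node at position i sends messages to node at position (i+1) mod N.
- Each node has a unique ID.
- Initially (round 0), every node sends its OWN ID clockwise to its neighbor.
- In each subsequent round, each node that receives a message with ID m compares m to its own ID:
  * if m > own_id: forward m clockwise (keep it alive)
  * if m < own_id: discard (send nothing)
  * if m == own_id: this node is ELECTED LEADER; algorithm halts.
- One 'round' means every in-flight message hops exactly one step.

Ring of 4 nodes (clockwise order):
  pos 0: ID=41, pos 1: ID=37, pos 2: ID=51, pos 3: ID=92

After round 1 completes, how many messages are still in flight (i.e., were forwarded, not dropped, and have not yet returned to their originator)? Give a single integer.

Answer: 2

Derivation:
Round 1: pos1(id37) recv 41: fwd; pos2(id51) recv 37: drop; pos3(id92) recv 51: drop; pos0(id41) recv 92: fwd
After round 1: 2 messages still in flight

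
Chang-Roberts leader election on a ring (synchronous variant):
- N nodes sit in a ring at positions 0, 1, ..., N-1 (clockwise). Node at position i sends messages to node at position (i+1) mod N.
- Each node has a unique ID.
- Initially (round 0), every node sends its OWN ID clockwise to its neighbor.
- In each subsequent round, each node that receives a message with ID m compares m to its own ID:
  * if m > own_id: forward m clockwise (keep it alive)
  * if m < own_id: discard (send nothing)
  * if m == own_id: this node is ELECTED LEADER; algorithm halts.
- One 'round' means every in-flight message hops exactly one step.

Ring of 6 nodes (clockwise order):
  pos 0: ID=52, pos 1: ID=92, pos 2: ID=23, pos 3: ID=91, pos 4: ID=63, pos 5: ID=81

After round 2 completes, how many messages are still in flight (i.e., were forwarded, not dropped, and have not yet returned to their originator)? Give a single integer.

Answer: 2

Derivation:
Round 1: pos1(id92) recv 52: drop; pos2(id23) recv 92: fwd; pos3(id91) recv 23: drop; pos4(id63) recv 91: fwd; pos5(id81) recv 63: drop; pos0(id52) recv 81: fwd
Round 2: pos3(id91) recv 92: fwd; pos5(id81) recv 91: fwd; pos1(id92) recv 81: drop
After round 2: 2 messages still in flight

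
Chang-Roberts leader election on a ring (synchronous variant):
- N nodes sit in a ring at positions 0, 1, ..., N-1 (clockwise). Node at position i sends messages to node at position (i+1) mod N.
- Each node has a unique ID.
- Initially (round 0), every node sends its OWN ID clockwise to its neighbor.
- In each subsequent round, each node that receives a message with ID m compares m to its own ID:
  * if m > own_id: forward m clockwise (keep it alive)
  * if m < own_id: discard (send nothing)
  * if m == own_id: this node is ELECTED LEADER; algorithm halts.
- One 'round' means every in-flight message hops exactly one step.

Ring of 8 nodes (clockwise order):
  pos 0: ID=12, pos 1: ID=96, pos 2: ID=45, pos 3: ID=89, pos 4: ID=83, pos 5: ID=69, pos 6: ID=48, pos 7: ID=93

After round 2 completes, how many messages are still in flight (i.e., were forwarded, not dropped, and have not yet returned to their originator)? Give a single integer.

Answer: 3

Derivation:
Round 1: pos1(id96) recv 12: drop; pos2(id45) recv 96: fwd; pos3(id89) recv 45: drop; pos4(id83) recv 89: fwd; pos5(id69) recv 83: fwd; pos6(id48) recv 69: fwd; pos7(id93) recv 48: drop; pos0(id12) recv 93: fwd
Round 2: pos3(id89) recv 96: fwd; pos5(id69) recv 89: fwd; pos6(id48) recv 83: fwd; pos7(id93) recv 69: drop; pos1(id96) recv 93: drop
After round 2: 3 messages still in flight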